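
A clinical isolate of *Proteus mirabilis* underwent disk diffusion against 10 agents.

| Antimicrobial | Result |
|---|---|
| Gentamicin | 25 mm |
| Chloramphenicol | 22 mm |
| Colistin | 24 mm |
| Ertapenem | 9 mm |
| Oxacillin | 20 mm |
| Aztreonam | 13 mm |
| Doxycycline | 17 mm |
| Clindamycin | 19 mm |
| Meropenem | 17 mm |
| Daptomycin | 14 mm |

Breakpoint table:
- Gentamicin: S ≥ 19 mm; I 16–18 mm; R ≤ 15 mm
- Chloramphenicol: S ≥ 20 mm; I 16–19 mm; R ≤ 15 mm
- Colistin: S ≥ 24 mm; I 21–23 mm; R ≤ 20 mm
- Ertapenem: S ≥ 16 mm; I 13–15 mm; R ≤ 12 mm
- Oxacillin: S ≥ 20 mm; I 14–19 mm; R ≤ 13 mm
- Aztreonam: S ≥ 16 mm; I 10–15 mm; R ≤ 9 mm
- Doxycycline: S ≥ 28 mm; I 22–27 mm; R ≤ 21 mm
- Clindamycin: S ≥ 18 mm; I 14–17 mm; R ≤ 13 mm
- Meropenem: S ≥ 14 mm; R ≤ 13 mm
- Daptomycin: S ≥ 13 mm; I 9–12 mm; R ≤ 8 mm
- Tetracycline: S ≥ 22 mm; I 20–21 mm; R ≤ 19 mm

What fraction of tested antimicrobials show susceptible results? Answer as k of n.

7 of 10

Gentamicin: 25 mm is ≥ 19 mm → S
Chloramphenicol (22 mm) ≥ 20 mm → susceptible
Colistin 24 mm: ≥ 24 mm — Susceptible
Ertapenem (9 mm) ≤ 12 mm ⇒ resistant
Oxacillin: 20 mm is ≥ 20 mm — susceptible
Aztreonam 13 mm: in 10–15 mm ⇒ Intermediate
Doxycycline 17 mm: ≤ 21 mm ⇒ resistant
Clindamycin: 19 mm is ≥ 18 mm ⇒ S
Meropenem (17 mm) ≥ 14 mm ⇒ Susceptible
Daptomycin: 14 mm is ≥ 13 mm → Susceptible
Susceptible: 7/10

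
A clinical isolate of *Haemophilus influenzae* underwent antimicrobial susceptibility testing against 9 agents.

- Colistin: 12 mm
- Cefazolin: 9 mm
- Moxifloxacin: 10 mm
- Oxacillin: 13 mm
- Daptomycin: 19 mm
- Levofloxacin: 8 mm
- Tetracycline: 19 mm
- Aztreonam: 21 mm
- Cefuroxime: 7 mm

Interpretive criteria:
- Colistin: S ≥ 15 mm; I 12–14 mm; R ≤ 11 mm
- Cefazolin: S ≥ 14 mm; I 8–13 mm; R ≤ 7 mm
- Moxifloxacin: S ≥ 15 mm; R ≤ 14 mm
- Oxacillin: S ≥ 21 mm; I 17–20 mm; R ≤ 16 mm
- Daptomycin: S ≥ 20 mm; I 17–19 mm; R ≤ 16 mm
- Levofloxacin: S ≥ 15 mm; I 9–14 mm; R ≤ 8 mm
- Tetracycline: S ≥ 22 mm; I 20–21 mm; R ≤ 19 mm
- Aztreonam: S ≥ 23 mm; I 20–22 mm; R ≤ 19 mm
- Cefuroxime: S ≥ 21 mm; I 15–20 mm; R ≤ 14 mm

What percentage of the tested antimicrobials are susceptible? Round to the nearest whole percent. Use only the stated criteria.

Colistin (12 mm) in 12–14 mm ⇒ I
Cefazolin 9 mm: in 8–13 mm → intermediate
Moxifloxacin: 10 mm is ≤ 14 mm — Resistant
Oxacillin: 13 mm is ≤ 16 mm — Resistant
Daptomycin (19 mm) in 17–19 mm ⇒ Intermediate
Levofloxacin: 8 mm is ≤ 8 mm — Resistant
Tetracycline: 19 mm is ≤ 19 mm → resistant
Aztreonam: 21 mm is in 20–22 mm ⇒ I
Cefuroxime: 7 mm is ≤ 14 mm — Resistant
Susceptible: 0/9

0%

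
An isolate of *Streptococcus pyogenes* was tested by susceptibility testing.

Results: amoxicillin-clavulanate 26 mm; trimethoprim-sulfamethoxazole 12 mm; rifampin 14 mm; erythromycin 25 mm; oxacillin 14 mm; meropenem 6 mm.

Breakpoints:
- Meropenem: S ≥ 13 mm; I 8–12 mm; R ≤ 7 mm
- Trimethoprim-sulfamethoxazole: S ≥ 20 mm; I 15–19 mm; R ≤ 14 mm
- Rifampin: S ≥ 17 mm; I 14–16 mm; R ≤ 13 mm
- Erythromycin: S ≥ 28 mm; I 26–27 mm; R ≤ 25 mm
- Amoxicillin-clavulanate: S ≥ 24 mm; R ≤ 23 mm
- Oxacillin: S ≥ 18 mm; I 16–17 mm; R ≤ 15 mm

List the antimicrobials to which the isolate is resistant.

Amoxicillin-clavulanate 26 mm: ≥ 24 mm ⇒ Susceptible
Trimethoprim-sulfamethoxazole (12 mm) ≤ 14 mm → Resistant
Rifampin: 14 mm is in 14–16 mm → intermediate
Erythromycin: 25 mm is ≤ 25 mm ⇒ R
Oxacillin 14 mm: ≤ 15 mm ⇒ R
Meropenem (6 mm) ≤ 7 mm — Resistant

trimethoprim-sulfamethoxazole, erythromycin, oxacillin, meropenem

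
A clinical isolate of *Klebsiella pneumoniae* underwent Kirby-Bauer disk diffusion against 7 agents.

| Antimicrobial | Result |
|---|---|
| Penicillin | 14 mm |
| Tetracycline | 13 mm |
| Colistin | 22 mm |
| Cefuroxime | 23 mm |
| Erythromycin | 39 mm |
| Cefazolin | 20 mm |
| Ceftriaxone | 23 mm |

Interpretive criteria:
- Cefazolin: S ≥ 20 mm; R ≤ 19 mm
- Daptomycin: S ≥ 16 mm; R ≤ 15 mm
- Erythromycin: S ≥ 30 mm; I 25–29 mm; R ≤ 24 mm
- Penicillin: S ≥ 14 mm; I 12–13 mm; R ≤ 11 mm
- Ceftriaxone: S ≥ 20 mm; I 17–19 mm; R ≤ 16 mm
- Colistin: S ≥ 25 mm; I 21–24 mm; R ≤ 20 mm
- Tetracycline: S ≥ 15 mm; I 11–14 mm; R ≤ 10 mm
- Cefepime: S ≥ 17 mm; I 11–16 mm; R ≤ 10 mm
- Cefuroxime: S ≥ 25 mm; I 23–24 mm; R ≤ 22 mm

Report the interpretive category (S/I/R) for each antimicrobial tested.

Penicillin 14 mm: ≥ 14 mm → S
Tetracycline: 13 mm is in 11–14 mm ⇒ Intermediate
Colistin 22 mm: in 21–24 mm ⇒ Intermediate
Cefuroxime: 23 mm is in 23–24 mm → intermediate
Erythromycin: 39 mm is ≥ 30 mm — S
Cefazolin: 20 mm is ≥ 20 mm → Susceptible
Ceftriaxone 23 mm: ≥ 20 mm ⇒ S

S, I, I, I, S, S, S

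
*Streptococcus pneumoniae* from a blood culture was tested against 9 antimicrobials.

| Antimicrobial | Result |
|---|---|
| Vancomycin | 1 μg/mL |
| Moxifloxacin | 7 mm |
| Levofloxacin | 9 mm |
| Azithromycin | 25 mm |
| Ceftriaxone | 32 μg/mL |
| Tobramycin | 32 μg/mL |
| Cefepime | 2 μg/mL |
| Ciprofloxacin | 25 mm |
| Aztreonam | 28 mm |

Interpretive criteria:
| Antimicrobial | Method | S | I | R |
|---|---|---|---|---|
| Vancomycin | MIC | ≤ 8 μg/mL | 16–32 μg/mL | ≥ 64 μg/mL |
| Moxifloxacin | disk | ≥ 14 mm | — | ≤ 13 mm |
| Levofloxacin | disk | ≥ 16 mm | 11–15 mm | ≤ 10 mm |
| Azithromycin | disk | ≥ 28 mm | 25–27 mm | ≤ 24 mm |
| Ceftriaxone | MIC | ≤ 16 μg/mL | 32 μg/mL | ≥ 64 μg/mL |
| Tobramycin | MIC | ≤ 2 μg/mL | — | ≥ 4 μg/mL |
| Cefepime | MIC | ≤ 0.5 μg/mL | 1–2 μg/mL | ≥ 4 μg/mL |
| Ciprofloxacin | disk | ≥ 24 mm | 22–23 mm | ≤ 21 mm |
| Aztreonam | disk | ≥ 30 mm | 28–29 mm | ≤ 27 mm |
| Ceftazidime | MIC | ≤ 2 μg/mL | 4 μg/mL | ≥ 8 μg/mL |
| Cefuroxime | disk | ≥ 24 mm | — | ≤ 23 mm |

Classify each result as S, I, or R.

S, R, R, I, I, R, I, S, I

Vancomycin: 1 μg/mL is ≤ 8 μg/mL ⇒ S
Moxifloxacin (7 mm) ≤ 13 mm ⇒ R
Levofloxacin: 9 mm is ≤ 10 mm ⇒ Resistant
Azithromycin: 25 mm is in 25–27 mm → I
Ceftriaxone 32 μg/mL: = 32 μg/mL — I
Tobramycin (32 μg/mL) ≥ 4 μg/mL → Resistant
Cefepime 2 μg/mL: in 1–2 μg/mL → intermediate
Ciprofloxacin: 25 mm is ≥ 24 mm — Susceptible
Aztreonam: 28 mm is in 28–29 mm ⇒ Intermediate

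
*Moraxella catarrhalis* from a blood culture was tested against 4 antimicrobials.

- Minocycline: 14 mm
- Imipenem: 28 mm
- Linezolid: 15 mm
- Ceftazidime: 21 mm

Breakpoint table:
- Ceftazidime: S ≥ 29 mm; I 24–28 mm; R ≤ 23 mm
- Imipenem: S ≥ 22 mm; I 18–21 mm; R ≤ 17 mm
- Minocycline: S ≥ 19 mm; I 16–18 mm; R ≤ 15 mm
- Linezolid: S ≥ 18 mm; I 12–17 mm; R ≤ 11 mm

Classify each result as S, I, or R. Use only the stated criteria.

Minocycline: 14 mm is ≤ 15 mm ⇒ Resistant
Imipenem: 28 mm is ≥ 22 mm → susceptible
Linezolid: 15 mm is in 12–17 mm → intermediate
Ceftazidime 21 mm: ≤ 23 mm ⇒ R

R, S, I, R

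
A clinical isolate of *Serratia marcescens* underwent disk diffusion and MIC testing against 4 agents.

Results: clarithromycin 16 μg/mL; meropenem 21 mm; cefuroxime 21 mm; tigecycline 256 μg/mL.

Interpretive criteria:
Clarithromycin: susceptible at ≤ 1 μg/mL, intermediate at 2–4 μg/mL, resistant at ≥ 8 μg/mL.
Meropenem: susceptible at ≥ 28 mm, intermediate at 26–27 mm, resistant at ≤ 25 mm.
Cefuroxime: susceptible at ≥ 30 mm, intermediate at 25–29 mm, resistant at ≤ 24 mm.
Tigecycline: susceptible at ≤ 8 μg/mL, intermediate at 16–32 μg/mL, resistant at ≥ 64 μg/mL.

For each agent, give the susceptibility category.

R, R, R, R

Clarithromycin 16 μg/mL: ≥ 8 μg/mL — R
Meropenem 21 mm: ≤ 25 mm ⇒ resistant
Cefuroxime 21 mm: ≤ 24 mm → Resistant
Tigecycline 256 μg/mL: ≥ 64 μg/mL ⇒ Resistant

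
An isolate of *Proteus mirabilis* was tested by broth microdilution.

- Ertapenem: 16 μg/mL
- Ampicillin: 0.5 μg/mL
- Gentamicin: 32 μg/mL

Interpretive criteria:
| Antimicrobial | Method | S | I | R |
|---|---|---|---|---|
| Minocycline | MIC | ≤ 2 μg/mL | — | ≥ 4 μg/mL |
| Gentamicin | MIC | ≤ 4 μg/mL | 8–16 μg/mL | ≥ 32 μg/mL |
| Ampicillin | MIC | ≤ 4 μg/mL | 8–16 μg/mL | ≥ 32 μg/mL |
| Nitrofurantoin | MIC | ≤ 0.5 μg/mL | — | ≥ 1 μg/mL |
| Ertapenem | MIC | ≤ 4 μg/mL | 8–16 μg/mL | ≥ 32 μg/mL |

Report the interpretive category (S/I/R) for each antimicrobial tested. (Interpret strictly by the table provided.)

I, S, R

Ertapenem 16 μg/mL: in 8–16 μg/mL ⇒ intermediate
Ampicillin: 0.5 μg/mL is ≤ 4 μg/mL — Susceptible
Gentamicin 32 μg/mL: ≥ 32 μg/mL — Resistant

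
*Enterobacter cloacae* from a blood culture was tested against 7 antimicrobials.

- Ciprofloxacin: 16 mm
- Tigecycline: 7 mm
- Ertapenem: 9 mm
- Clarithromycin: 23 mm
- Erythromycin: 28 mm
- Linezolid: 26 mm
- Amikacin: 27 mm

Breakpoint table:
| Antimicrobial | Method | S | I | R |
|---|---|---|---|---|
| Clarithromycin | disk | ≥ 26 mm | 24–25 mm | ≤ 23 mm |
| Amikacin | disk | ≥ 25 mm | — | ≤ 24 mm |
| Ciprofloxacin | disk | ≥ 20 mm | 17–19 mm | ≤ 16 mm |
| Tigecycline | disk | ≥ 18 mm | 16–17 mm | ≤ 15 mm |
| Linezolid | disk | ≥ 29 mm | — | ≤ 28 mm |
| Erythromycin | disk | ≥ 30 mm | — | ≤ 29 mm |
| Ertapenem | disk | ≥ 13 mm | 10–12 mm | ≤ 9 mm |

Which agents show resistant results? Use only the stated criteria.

Ciprofloxacin (16 mm) ≤ 16 mm → R
Tigecycline: 7 mm is ≤ 15 mm — resistant
Ertapenem: 9 mm is ≤ 9 mm — resistant
Clarithromycin 23 mm: ≤ 23 mm ⇒ resistant
Erythromycin (28 mm) ≤ 29 mm ⇒ resistant
Linezolid: 26 mm is ≤ 28 mm → Resistant
Amikacin 27 mm: ≥ 25 mm — susceptible

ciprofloxacin, tigecycline, ertapenem, clarithromycin, erythromycin, linezolid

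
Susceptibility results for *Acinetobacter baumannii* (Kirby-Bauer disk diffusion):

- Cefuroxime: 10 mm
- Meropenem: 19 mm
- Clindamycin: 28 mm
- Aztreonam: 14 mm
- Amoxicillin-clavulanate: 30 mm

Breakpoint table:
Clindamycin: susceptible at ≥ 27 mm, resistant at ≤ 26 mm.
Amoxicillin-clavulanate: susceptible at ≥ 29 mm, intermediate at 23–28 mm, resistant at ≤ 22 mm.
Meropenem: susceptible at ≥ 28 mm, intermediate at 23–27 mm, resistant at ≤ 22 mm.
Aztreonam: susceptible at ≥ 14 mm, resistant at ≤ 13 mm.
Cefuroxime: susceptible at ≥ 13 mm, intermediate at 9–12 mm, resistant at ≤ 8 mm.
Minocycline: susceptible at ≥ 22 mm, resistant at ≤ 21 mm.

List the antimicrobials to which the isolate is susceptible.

clindamycin, aztreonam, amoxicillin-clavulanate

Cefuroxime (10 mm) in 9–12 mm ⇒ Intermediate
Meropenem 19 mm: ≤ 22 mm ⇒ Resistant
Clindamycin (28 mm) ≥ 27 mm → Susceptible
Aztreonam 14 mm: ≥ 14 mm → Susceptible
Amoxicillin-clavulanate: 30 mm is ≥ 29 mm — susceptible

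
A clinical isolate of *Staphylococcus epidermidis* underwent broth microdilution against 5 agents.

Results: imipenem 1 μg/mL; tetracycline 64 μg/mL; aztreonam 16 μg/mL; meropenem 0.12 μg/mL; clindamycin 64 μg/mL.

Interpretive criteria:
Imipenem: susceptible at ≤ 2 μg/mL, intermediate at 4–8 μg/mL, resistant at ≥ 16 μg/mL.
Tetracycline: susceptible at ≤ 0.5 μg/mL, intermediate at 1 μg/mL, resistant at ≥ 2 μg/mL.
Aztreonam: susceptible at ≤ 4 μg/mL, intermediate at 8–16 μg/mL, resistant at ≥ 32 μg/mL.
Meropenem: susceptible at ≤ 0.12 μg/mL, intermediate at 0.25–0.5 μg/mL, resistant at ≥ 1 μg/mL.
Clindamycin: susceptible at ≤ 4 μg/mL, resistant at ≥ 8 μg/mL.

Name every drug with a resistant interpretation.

tetracycline, clindamycin

Imipenem (1 μg/mL) ≤ 2 μg/mL → S
Tetracycline (64 μg/mL) ≥ 2 μg/mL ⇒ Resistant
Aztreonam: 16 μg/mL is in 8–16 μg/mL ⇒ intermediate
Meropenem: 0.12 μg/mL is ≤ 0.12 μg/mL → S
Clindamycin (64 μg/mL) ≥ 8 μg/mL — Resistant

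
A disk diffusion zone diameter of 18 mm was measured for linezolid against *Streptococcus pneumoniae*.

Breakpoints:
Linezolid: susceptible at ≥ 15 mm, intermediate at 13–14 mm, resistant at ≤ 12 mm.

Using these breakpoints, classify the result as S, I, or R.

Linezolid 18 mm: ≥ 15 mm — S

Susceptible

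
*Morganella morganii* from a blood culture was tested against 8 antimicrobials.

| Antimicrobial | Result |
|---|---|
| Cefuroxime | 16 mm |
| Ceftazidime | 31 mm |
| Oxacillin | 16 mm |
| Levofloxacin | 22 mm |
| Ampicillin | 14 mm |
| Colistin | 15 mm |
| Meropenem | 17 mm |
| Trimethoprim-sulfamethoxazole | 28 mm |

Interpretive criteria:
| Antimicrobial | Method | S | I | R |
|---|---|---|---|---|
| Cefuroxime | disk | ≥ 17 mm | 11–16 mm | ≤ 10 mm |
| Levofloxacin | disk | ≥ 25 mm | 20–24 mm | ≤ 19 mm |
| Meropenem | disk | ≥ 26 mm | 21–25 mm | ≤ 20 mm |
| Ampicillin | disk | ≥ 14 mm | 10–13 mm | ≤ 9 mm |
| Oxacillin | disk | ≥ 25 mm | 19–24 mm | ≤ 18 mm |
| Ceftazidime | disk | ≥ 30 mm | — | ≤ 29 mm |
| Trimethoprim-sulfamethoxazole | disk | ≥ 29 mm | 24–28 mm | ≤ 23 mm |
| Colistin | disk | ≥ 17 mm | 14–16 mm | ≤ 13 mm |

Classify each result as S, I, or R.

Cefuroxime: 16 mm is in 11–16 mm — Intermediate
Ceftazidime (31 mm) ≥ 30 mm ⇒ Susceptible
Oxacillin (16 mm) ≤ 18 mm → resistant
Levofloxacin: 22 mm is in 20–24 mm → intermediate
Ampicillin: 14 mm is ≥ 14 mm — susceptible
Colistin: 15 mm is in 14–16 mm — Intermediate
Meropenem 17 mm: ≤ 20 mm → resistant
Trimethoprim-sulfamethoxazole: 28 mm is in 24–28 mm → intermediate

I, S, R, I, S, I, R, I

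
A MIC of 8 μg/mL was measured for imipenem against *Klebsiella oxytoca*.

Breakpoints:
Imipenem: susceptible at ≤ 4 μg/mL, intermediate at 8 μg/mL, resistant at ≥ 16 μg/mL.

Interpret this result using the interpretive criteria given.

Imipenem: 8 μg/mL is = 8 μg/mL — Intermediate

Intermediate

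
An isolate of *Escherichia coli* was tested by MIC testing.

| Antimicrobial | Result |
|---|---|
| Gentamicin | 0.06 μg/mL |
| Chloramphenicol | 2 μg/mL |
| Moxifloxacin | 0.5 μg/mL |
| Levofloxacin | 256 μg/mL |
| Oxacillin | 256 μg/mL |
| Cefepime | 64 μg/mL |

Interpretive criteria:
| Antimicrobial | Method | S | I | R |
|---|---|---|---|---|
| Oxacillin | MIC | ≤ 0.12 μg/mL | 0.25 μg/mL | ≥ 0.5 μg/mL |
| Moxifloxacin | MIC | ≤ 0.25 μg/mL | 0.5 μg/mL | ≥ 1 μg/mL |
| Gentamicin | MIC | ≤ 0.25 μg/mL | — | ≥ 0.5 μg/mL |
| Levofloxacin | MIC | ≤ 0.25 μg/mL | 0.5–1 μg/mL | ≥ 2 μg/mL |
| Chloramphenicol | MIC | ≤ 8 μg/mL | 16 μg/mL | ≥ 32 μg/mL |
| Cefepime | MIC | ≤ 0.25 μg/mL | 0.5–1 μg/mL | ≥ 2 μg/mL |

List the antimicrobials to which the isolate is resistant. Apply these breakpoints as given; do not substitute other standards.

levofloxacin, oxacillin, cefepime

Gentamicin: 0.06 μg/mL is ≤ 0.25 μg/mL ⇒ Susceptible
Chloramphenicol (2 μg/mL) ≤ 8 μg/mL ⇒ Susceptible
Moxifloxacin (0.5 μg/mL) = 0.5 μg/mL ⇒ Intermediate
Levofloxacin 256 μg/mL: ≥ 2 μg/mL — Resistant
Oxacillin: 256 μg/mL is ≥ 0.5 μg/mL ⇒ Resistant
Cefepime (64 μg/mL) ≥ 2 μg/mL ⇒ resistant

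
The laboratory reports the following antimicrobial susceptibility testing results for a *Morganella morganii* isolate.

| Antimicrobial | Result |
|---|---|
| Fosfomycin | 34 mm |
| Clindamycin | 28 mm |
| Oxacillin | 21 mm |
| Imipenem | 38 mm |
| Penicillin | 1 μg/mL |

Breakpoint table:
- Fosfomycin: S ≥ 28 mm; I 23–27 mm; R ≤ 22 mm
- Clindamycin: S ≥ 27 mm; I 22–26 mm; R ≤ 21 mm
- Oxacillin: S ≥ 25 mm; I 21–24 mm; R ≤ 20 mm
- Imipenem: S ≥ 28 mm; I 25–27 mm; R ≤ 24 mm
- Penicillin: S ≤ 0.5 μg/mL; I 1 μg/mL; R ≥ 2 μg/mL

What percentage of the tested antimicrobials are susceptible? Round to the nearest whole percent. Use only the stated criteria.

Fosfomycin: 34 mm is ≥ 28 mm — S
Clindamycin: 28 mm is ≥ 27 mm — susceptible
Oxacillin: 21 mm is in 21–24 mm → I
Imipenem 38 mm: ≥ 28 mm ⇒ susceptible
Penicillin 1 μg/mL: = 1 μg/mL → I
Susceptible: 3/5

60%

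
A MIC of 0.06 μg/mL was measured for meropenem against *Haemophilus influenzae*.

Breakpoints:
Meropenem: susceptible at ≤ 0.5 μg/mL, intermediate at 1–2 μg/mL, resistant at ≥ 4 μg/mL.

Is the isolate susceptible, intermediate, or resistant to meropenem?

S

Meropenem: 0.06 μg/mL is ≤ 0.5 μg/mL — Susceptible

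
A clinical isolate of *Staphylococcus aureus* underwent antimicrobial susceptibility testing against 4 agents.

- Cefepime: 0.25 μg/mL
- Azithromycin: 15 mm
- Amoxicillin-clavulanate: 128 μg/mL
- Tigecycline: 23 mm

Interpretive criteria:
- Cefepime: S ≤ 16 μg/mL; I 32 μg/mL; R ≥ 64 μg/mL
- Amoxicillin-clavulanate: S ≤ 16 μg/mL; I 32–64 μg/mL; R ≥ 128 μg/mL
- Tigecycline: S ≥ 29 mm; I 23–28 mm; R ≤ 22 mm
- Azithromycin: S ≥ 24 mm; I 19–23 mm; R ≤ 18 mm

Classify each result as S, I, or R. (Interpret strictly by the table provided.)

Cefepime: 0.25 μg/mL is ≤ 16 μg/mL → Susceptible
Azithromycin 15 mm: ≤ 18 mm — resistant
Amoxicillin-clavulanate 128 μg/mL: ≥ 128 μg/mL — Resistant
Tigecycline (23 mm) in 23–28 mm — Intermediate

S, R, R, I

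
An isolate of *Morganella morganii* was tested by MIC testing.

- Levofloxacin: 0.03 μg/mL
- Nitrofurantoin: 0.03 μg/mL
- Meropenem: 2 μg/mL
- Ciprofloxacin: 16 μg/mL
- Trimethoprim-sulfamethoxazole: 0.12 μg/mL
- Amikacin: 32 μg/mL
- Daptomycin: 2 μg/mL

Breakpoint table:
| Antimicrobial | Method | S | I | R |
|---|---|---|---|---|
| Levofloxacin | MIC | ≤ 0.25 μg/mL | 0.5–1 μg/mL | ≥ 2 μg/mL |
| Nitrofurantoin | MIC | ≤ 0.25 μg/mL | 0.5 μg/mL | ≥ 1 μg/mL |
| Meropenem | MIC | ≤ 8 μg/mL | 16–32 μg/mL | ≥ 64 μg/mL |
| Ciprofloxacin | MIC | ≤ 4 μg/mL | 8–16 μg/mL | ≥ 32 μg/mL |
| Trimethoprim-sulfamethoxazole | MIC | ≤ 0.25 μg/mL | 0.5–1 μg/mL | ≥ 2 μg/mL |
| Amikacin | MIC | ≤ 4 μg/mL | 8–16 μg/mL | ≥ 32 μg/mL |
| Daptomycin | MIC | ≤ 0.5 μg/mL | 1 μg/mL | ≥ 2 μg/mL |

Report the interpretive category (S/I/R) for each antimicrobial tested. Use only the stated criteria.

Levofloxacin (0.03 μg/mL) ≤ 0.25 μg/mL → Susceptible
Nitrofurantoin (0.03 μg/mL) ≤ 0.25 μg/mL — S
Meropenem (2 μg/mL) ≤ 8 μg/mL → S
Ciprofloxacin (16 μg/mL) in 8–16 μg/mL → Intermediate
Trimethoprim-sulfamethoxazole: 0.12 μg/mL is ≤ 0.25 μg/mL ⇒ Susceptible
Amikacin 32 μg/mL: ≥ 32 μg/mL ⇒ Resistant
Daptomycin: 2 μg/mL is ≥ 2 μg/mL — Resistant

S, S, S, I, S, R, R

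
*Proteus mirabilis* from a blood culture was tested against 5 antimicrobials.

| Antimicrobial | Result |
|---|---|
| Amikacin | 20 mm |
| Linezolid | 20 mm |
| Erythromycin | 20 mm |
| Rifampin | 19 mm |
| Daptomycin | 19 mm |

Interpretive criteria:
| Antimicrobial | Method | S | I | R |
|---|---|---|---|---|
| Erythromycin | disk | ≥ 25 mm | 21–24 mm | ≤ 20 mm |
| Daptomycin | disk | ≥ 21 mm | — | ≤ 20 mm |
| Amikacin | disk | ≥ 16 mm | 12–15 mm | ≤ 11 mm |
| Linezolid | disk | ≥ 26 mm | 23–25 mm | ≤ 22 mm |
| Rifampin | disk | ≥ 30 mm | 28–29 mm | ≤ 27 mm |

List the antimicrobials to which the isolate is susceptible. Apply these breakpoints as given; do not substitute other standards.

amikacin

Amikacin 20 mm: ≥ 16 mm → susceptible
Linezolid: 20 mm is ≤ 22 mm → Resistant
Erythromycin: 20 mm is ≤ 20 mm — Resistant
Rifampin 19 mm: ≤ 27 mm → resistant
Daptomycin: 19 mm is ≤ 20 mm → Resistant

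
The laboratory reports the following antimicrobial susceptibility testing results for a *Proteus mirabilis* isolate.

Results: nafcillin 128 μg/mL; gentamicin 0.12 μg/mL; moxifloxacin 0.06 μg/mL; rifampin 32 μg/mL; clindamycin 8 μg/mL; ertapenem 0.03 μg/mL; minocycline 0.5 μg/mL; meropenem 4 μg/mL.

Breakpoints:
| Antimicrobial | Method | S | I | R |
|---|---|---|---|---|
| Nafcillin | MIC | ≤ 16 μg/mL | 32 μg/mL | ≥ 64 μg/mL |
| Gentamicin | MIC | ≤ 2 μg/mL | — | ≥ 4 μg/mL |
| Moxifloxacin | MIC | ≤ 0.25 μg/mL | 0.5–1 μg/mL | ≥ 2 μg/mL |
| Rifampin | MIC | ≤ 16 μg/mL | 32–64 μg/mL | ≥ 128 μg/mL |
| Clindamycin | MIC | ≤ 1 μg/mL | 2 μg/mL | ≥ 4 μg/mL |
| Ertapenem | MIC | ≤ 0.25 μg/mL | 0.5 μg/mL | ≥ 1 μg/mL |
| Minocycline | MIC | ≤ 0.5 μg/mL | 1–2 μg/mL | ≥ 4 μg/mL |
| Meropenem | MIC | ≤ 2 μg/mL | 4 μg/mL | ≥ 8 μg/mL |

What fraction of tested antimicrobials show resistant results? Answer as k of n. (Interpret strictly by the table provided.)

2 of 8

Nafcillin (128 μg/mL) ≥ 64 μg/mL — resistant
Gentamicin (0.12 μg/mL) ≤ 2 μg/mL → susceptible
Moxifloxacin (0.06 μg/mL) ≤ 0.25 μg/mL — S
Rifampin: 32 μg/mL is in 32–64 μg/mL ⇒ I
Clindamycin (8 μg/mL) ≥ 4 μg/mL — resistant
Ertapenem: 0.03 μg/mL is ≤ 0.25 μg/mL → susceptible
Minocycline 0.5 μg/mL: ≤ 0.5 μg/mL ⇒ susceptible
Meropenem: 4 μg/mL is = 4 μg/mL — Intermediate
Resistant: 2/8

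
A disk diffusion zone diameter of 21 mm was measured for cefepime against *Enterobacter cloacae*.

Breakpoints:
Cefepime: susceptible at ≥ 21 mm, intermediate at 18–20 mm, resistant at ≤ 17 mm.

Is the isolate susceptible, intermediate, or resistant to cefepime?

Cefepime 21 mm: ≥ 21 mm — S

Susceptible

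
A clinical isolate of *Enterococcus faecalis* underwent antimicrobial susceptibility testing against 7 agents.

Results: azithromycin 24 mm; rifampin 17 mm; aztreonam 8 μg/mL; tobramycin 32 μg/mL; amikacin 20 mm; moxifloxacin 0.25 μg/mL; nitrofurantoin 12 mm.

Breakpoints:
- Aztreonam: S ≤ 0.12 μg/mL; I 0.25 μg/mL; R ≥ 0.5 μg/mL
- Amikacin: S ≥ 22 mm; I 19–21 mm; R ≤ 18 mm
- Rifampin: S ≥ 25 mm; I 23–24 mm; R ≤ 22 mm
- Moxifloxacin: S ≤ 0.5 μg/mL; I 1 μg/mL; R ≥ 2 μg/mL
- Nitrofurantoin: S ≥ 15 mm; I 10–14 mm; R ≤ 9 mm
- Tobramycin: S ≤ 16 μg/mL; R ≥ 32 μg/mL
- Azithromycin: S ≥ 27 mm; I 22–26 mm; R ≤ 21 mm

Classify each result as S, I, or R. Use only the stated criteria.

Azithromycin (24 mm) in 22–26 mm — I
Rifampin (17 mm) ≤ 22 mm ⇒ resistant
Aztreonam 8 μg/mL: ≥ 0.5 μg/mL ⇒ resistant
Tobramycin 32 μg/mL: ≥ 32 μg/mL → resistant
Amikacin (20 mm) in 19–21 mm ⇒ I
Moxifloxacin: 0.25 μg/mL is ≤ 0.5 μg/mL — susceptible
Nitrofurantoin: 12 mm is in 10–14 mm → Intermediate

I, R, R, R, I, S, I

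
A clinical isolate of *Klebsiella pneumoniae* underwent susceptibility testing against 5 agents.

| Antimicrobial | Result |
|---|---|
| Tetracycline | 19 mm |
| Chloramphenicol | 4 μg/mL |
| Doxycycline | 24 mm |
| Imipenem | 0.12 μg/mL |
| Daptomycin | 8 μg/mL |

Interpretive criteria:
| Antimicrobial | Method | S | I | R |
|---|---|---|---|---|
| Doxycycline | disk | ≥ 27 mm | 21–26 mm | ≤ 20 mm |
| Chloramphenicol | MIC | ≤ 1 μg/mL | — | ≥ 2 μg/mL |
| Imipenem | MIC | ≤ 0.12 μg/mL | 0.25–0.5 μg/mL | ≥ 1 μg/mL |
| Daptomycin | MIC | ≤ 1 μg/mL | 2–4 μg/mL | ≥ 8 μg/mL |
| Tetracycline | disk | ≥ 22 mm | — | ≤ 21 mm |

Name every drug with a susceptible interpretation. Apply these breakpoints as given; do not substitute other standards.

imipenem

Tetracycline: 19 mm is ≤ 21 mm ⇒ resistant
Chloramphenicol 4 μg/mL: ≥ 2 μg/mL → resistant
Doxycycline 24 mm: in 21–26 mm → I
Imipenem 0.12 μg/mL: ≤ 0.12 μg/mL ⇒ susceptible
Daptomycin 8 μg/mL: ≥ 8 μg/mL — R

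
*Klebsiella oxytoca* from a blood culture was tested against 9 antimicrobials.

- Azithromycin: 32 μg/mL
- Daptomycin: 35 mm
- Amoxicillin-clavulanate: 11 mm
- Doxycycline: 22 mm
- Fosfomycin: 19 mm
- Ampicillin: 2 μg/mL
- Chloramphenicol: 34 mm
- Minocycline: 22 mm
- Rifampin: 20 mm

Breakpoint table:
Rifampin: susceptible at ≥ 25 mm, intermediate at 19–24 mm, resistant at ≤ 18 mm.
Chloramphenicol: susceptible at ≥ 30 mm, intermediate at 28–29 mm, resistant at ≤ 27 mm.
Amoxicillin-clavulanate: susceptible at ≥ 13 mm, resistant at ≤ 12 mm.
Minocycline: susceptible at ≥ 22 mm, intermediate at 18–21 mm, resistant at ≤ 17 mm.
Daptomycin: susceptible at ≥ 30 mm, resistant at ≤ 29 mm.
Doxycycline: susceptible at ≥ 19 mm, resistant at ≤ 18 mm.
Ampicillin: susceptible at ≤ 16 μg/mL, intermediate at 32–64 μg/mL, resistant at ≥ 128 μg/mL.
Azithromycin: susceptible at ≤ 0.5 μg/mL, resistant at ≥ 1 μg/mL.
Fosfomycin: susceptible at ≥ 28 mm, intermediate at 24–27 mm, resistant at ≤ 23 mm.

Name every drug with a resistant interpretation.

Azithromycin (32 μg/mL) ≥ 1 μg/mL → resistant
Daptomycin 35 mm: ≥ 30 mm → susceptible
Amoxicillin-clavulanate 11 mm: ≤ 12 mm → resistant
Doxycycline 22 mm: ≥ 19 mm — S
Fosfomycin: 19 mm is ≤ 23 mm — resistant
Ampicillin (2 μg/mL) ≤ 16 μg/mL → S
Chloramphenicol 34 mm: ≥ 30 mm ⇒ susceptible
Minocycline: 22 mm is ≥ 22 mm → Susceptible
Rifampin (20 mm) in 19–24 mm — intermediate

azithromycin, amoxicillin-clavulanate, fosfomycin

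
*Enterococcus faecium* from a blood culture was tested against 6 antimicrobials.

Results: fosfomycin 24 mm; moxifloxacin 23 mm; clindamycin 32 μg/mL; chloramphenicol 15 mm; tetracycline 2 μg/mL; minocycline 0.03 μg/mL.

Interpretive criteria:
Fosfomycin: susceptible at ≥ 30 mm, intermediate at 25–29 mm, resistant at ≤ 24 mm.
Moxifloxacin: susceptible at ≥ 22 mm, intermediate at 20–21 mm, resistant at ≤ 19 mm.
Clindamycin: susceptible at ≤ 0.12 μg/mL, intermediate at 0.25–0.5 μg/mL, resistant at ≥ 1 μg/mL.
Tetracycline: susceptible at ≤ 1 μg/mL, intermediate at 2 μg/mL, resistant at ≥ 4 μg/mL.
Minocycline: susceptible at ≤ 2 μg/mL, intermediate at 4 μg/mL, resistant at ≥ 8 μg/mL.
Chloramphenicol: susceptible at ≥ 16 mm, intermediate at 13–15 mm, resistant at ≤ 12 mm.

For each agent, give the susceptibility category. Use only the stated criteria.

R, S, R, I, I, S

Fosfomycin: 24 mm is ≤ 24 mm → Resistant
Moxifloxacin: 23 mm is ≥ 22 mm — Susceptible
Clindamycin 32 μg/mL: ≥ 1 μg/mL ⇒ R
Chloramphenicol (15 mm) in 13–15 mm → intermediate
Tetracycline (2 μg/mL) = 2 μg/mL — intermediate
Minocycline 0.03 μg/mL: ≤ 2 μg/mL ⇒ Susceptible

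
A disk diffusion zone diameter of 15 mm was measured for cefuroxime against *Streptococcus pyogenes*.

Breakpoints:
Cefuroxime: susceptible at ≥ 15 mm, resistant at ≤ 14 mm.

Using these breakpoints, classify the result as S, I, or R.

Cefuroxime: 15 mm is ≥ 15 mm → Susceptible

Susceptible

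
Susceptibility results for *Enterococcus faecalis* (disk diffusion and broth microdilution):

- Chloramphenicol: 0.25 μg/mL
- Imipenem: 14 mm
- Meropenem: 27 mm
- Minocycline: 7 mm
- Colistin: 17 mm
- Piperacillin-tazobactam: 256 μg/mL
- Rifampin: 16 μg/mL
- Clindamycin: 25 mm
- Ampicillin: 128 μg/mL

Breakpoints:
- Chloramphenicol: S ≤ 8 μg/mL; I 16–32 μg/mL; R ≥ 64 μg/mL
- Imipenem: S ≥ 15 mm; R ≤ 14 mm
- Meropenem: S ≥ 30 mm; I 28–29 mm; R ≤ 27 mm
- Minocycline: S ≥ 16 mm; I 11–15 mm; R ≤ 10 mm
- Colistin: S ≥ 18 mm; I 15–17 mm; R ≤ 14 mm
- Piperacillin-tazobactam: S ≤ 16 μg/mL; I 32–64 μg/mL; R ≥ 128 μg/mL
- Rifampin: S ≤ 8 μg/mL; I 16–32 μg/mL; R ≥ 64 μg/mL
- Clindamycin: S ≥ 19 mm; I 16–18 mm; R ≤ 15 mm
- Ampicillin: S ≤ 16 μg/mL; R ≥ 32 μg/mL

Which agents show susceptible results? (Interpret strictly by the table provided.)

chloramphenicol, clindamycin

Chloramphenicol: 0.25 μg/mL is ≤ 8 μg/mL ⇒ Susceptible
Imipenem: 14 mm is ≤ 14 mm — resistant
Meropenem 27 mm: ≤ 27 mm → R
Minocycline (7 mm) ≤ 10 mm ⇒ Resistant
Colistin (17 mm) in 15–17 mm ⇒ I
Piperacillin-tazobactam (256 μg/mL) ≥ 128 μg/mL ⇒ resistant
Rifampin: 16 μg/mL is in 16–32 μg/mL — Intermediate
Clindamycin 25 mm: ≥ 19 mm — Susceptible
Ampicillin 128 μg/mL: ≥ 32 μg/mL — Resistant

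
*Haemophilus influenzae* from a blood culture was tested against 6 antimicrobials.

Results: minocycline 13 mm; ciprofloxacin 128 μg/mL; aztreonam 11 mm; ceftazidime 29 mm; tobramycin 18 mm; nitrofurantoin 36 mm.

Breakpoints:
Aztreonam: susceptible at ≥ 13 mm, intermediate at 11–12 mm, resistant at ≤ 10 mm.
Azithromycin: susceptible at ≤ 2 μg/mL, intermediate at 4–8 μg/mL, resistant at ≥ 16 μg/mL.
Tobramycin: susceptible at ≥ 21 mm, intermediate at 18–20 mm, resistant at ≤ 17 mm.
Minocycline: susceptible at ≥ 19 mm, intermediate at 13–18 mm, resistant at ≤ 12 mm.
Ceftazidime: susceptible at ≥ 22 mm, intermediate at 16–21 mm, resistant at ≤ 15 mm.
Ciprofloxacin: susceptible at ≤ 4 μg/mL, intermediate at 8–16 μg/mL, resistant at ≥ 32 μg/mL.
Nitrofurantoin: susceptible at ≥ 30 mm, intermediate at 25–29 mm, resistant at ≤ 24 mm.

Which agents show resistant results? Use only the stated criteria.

Minocycline: 13 mm is in 13–18 mm — I
Ciprofloxacin 128 μg/mL: ≥ 32 μg/mL ⇒ R
Aztreonam 11 mm: in 11–12 mm → I
Ceftazidime: 29 mm is ≥ 22 mm → S
Tobramycin (18 mm) in 18–20 mm → I
Nitrofurantoin (36 mm) ≥ 30 mm → S

ciprofloxacin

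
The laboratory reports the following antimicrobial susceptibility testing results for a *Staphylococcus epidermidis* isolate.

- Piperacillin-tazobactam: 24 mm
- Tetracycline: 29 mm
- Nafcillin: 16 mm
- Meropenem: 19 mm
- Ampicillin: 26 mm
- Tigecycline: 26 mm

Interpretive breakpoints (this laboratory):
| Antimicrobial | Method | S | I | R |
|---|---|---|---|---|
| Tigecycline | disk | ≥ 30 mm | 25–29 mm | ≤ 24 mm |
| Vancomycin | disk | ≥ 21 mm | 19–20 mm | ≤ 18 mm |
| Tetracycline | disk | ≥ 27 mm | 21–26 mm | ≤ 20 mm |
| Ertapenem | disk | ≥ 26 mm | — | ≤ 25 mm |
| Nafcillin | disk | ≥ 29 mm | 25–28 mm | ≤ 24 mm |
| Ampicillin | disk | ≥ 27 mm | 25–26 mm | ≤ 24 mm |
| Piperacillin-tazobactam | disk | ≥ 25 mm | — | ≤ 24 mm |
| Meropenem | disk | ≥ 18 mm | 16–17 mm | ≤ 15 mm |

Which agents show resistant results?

piperacillin-tazobactam, nafcillin

Piperacillin-tazobactam (24 mm) ≤ 24 mm — Resistant
Tetracycline: 29 mm is ≥ 27 mm — susceptible
Nafcillin (16 mm) ≤ 24 mm — R
Meropenem (19 mm) ≥ 18 mm ⇒ S
Ampicillin (26 mm) in 25–26 mm → intermediate
Tigecycline (26 mm) in 25–29 mm — Intermediate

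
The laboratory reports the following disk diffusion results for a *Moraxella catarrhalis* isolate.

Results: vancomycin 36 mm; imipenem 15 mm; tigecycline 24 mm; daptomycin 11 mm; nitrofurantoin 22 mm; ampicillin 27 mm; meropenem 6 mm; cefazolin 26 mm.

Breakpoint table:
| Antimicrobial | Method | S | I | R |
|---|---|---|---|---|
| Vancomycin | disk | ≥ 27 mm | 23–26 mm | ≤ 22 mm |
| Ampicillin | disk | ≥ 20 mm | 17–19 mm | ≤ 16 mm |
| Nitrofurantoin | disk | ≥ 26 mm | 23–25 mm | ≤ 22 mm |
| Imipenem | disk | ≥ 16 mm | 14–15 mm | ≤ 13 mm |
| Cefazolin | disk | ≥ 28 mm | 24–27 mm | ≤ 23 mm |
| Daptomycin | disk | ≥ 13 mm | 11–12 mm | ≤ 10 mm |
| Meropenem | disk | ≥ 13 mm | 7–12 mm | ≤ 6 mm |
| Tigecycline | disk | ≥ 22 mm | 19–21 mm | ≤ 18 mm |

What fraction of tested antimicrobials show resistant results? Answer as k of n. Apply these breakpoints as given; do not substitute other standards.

2 of 8

Vancomycin: 36 mm is ≥ 27 mm ⇒ susceptible
Imipenem: 15 mm is in 14–15 mm → I
Tigecycline 24 mm: ≥ 22 mm — susceptible
Daptomycin (11 mm) in 11–12 mm ⇒ I
Nitrofurantoin: 22 mm is ≤ 22 mm — resistant
Ampicillin 27 mm: ≥ 20 mm ⇒ Susceptible
Meropenem (6 mm) ≤ 6 mm ⇒ Resistant
Cefazolin 26 mm: in 24–27 mm → Intermediate
Resistant: 2/8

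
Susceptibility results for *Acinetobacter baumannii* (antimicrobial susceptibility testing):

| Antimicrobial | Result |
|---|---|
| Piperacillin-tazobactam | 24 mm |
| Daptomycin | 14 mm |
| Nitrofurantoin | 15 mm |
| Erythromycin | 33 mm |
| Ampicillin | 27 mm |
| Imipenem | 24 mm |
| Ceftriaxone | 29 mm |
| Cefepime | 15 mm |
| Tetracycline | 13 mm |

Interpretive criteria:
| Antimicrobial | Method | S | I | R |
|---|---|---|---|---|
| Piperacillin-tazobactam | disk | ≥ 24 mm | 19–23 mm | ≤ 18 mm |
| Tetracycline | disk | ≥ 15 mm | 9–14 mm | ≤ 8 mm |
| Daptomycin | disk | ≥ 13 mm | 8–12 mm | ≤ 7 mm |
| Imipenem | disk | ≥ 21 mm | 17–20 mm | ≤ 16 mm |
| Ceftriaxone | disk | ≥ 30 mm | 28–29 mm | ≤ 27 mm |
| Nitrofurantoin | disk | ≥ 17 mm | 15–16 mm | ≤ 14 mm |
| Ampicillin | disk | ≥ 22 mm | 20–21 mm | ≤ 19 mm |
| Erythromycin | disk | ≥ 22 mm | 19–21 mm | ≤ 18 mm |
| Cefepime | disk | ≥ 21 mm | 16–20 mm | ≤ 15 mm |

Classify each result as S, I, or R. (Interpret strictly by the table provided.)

S, S, I, S, S, S, I, R, I

Piperacillin-tazobactam (24 mm) ≥ 24 mm → S
Daptomycin: 14 mm is ≥ 13 mm → Susceptible
Nitrofurantoin (15 mm) in 15–16 mm → Intermediate
Erythromycin 33 mm: ≥ 22 mm — susceptible
Ampicillin: 27 mm is ≥ 22 mm → susceptible
Imipenem 24 mm: ≥ 21 mm — S
Ceftriaxone 29 mm: in 28–29 mm ⇒ I
Cefepime: 15 mm is ≤ 15 mm — R
Tetracycline (13 mm) in 9–14 mm ⇒ Intermediate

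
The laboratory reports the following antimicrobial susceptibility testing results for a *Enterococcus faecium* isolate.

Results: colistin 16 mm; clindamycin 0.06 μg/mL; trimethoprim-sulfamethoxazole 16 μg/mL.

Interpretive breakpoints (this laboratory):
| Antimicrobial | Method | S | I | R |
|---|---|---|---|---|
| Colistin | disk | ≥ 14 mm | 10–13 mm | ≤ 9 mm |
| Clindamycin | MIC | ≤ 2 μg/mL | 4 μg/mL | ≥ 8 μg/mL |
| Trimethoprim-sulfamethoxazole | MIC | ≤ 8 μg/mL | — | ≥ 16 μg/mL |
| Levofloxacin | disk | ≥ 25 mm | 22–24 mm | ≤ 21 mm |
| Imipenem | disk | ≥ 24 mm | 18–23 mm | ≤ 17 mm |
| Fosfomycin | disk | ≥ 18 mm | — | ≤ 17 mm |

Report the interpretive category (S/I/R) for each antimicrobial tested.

S, S, R

Colistin (16 mm) ≥ 14 mm ⇒ susceptible
Clindamycin: 0.06 μg/mL is ≤ 2 μg/mL — susceptible
Trimethoprim-sulfamethoxazole 16 μg/mL: ≥ 16 μg/mL → R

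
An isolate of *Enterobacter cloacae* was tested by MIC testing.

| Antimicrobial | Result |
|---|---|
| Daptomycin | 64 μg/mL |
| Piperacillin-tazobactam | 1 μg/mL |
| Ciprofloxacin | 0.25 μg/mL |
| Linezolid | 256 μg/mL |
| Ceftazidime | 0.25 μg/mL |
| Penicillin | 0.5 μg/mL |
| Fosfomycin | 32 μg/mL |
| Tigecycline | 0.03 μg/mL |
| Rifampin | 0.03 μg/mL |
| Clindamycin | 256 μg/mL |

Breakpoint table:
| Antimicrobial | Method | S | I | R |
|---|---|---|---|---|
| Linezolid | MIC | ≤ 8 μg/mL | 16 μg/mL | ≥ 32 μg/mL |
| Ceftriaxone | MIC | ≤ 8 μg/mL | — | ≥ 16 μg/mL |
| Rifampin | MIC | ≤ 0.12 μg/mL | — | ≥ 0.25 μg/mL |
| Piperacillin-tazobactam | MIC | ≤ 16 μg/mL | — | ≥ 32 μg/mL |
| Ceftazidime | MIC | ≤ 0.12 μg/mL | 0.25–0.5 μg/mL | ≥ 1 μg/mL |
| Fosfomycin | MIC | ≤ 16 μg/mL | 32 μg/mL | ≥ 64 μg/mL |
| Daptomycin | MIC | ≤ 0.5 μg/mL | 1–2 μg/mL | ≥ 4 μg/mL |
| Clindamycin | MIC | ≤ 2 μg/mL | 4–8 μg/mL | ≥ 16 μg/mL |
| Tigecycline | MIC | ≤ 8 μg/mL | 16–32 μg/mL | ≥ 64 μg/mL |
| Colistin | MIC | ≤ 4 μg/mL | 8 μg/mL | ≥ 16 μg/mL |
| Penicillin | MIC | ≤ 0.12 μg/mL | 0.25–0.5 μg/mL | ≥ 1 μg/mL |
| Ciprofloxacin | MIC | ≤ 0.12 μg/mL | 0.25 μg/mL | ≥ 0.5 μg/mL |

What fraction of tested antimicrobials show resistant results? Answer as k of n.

3 of 10

Daptomycin 64 μg/mL: ≥ 4 μg/mL ⇒ resistant
Piperacillin-tazobactam 1 μg/mL: ≤ 16 μg/mL ⇒ Susceptible
Ciprofloxacin (0.25 μg/mL) = 0.25 μg/mL ⇒ intermediate
Linezolid 256 μg/mL: ≥ 32 μg/mL — R
Ceftazidime: 0.25 μg/mL is in 0.25–0.5 μg/mL ⇒ I
Penicillin (0.5 μg/mL) in 0.25–0.5 μg/mL → intermediate
Fosfomycin (32 μg/mL) = 32 μg/mL → I
Tigecycline: 0.03 μg/mL is ≤ 8 μg/mL → Susceptible
Rifampin (0.03 μg/mL) ≤ 0.12 μg/mL ⇒ Susceptible
Clindamycin: 256 μg/mL is ≥ 16 μg/mL → Resistant
Resistant: 3/10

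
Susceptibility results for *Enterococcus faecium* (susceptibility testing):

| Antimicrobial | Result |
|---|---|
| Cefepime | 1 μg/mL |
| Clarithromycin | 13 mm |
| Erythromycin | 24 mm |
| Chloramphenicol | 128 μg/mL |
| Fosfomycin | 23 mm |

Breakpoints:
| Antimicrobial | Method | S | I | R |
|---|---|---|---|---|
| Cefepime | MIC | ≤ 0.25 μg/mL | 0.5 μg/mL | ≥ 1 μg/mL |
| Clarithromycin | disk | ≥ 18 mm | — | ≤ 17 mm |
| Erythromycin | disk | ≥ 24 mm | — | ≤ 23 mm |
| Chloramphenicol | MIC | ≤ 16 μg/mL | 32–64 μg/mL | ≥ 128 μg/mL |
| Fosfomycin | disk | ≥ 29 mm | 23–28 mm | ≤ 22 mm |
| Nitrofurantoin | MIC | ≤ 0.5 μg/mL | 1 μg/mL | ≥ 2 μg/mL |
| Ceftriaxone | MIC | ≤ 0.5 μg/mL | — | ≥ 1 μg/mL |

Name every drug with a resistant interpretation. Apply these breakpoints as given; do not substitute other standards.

cefepime, clarithromycin, chloramphenicol

Cefepime: 1 μg/mL is ≥ 1 μg/mL ⇒ Resistant
Clarithromycin 13 mm: ≤ 17 mm — resistant
Erythromycin (24 mm) ≥ 24 mm → susceptible
Chloramphenicol (128 μg/mL) ≥ 128 μg/mL → Resistant
Fosfomycin: 23 mm is in 23–28 mm ⇒ intermediate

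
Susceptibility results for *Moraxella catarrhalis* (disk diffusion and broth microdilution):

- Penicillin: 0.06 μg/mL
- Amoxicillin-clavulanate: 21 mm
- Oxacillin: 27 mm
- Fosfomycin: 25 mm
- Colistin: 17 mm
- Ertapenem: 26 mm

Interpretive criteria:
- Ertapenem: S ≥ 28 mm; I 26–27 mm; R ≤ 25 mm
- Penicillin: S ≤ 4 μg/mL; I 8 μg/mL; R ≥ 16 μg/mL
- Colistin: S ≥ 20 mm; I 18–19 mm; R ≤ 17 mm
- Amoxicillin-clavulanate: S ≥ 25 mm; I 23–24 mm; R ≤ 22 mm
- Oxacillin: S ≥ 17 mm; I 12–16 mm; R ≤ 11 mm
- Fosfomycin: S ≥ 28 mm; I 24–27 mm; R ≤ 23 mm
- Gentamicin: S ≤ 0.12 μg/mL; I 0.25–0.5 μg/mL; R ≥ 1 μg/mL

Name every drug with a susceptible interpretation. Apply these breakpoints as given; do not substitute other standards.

penicillin, oxacillin

Penicillin (0.06 μg/mL) ≤ 4 μg/mL ⇒ Susceptible
Amoxicillin-clavulanate (21 mm) ≤ 22 mm → Resistant
Oxacillin 27 mm: ≥ 17 mm → Susceptible
Fosfomycin 25 mm: in 24–27 mm ⇒ I
Colistin: 17 mm is ≤ 17 mm ⇒ R
Ertapenem (26 mm) in 26–27 mm — Intermediate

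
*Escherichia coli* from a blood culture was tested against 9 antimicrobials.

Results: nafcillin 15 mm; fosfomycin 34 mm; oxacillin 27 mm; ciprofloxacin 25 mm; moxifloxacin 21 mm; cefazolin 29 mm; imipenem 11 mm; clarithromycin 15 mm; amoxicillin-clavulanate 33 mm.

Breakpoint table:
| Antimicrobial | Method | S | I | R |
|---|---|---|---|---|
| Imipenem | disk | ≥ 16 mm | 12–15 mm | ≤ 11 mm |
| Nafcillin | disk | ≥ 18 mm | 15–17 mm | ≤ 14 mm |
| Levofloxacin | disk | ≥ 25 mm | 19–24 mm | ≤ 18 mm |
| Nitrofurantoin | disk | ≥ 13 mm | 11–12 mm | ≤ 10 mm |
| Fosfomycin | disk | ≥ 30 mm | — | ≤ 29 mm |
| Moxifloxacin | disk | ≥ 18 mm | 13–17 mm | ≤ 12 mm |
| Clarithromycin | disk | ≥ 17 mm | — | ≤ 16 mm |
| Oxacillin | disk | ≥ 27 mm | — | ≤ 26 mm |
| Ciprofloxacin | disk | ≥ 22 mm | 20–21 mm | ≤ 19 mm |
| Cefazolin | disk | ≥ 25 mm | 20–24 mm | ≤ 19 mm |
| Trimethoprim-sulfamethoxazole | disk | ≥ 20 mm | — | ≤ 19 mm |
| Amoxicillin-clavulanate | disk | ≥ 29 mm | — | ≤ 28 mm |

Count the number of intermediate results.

Nafcillin: 15 mm is in 15–17 mm ⇒ Intermediate
Fosfomycin: 34 mm is ≥ 30 mm ⇒ S
Oxacillin: 27 mm is ≥ 27 mm — Susceptible
Ciprofloxacin: 25 mm is ≥ 22 mm → susceptible
Moxifloxacin 21 mm: ≥ 18 mm ⇒ susceptible
Cefazolin (29 mm) ≥ 25 mm ⇒ Susceptible
Imipenem (11 mm) ≤ 11 mm → R
Clarithromycin (15 mm) ≤ 16 mm → Resistant
Amoxicillin-clavulanate 33 mm: ≥ 29 mm ⇒ susceptible
Intermediate: 1

1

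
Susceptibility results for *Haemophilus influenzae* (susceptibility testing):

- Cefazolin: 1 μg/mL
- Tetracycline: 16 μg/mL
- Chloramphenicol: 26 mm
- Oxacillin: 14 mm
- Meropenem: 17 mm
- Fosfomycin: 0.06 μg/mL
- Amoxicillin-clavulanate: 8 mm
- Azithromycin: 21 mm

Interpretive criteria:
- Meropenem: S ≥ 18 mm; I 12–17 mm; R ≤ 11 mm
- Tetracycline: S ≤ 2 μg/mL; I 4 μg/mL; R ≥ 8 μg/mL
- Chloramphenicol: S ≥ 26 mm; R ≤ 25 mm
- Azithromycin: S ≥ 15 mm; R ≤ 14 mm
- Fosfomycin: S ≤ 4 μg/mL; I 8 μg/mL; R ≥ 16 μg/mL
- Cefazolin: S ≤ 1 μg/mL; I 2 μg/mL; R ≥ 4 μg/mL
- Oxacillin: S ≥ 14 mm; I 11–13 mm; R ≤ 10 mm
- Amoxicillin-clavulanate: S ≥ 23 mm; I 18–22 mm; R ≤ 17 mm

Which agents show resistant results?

tetracycline, amoxicillin-clavulanate

Cefazolin (1 μg/mL) ≤ 1 μg/mL → Susceptible
Tetracycline 16 μg/mL: ≥ 8 μg/mL — R
Chloramphenicol (26 mm) ≥ 26 mm → susceptible
Oxacillin (14 mm) ≥ 14 mm ⇒ susceptible
Meropenem: 17 mm is in 12–17 mm — I
Fosfomycin: 0.06 μg/mL is ≤ 4 μg/mL — S
Amoxicillin-clavulanate: 8 mm is ≤ 17 mm → Resistant
Azithromycin: 21 mm is ≥ 15 mm → Susceptible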